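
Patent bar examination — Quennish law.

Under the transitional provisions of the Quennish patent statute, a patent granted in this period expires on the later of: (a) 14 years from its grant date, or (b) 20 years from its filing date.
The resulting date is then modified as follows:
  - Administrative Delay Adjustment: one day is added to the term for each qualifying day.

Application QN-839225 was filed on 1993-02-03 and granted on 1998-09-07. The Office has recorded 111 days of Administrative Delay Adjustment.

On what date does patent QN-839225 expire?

(a) grant + 14 years → 7 September 2012.
(b) filing + 20 years → 3 February 2013.
Later of the two: 3 February 2013.
Administrative Delay Adjustment: +111 days → 25 May 2013.

May 25, 2013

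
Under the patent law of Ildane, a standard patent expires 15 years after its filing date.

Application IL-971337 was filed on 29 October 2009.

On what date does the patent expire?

2024-10-29

Filing date + 15 years → 29 October 2024.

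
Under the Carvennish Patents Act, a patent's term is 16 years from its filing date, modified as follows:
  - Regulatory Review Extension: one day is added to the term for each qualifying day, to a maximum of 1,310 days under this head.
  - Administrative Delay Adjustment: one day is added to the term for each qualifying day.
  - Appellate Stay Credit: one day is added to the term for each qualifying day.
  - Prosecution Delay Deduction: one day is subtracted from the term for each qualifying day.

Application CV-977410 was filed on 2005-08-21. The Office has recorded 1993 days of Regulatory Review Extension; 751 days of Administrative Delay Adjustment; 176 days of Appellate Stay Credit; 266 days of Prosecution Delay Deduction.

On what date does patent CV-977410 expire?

Base term: filing date + 16 years → 21 August 2021.
Regulatory Review Extension: 1993 days claimed exceeds the 1310-day cap, so +1310 days → 23 March 2025.
Administrative Delay Adjustment: +751 days → 13 April 2027.
Appellate Stay Credit: +176 days → 6 October 2027.
Prosecution Delay Deduction: −266 days → 13 January 2027.

2027-01-13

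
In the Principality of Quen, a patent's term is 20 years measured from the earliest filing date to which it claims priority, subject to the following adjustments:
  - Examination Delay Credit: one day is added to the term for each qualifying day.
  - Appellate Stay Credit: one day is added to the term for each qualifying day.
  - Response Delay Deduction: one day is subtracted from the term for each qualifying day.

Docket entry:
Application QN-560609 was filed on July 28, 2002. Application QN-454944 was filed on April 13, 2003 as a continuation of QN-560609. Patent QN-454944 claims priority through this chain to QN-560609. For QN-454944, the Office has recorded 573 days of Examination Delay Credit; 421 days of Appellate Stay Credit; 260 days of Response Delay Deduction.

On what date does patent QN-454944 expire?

Earliest priority filing: 28 July 2002.
Base term: 28 July 2002 + 20 years → 28 July 2022.
Examination Delay Credit: +573 days → 21 February 2024.
Appellate Stay Credit: +421 days → 17 April 2025.
Response Delay Deduction: −260 days → 31 July 2024.

2024-07-31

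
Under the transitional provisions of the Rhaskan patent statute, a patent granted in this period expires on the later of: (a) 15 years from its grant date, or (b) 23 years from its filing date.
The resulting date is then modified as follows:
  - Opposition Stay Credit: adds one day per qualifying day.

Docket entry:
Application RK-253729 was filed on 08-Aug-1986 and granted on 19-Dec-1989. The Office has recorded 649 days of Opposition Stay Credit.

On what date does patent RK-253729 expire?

2011-05-19

(a) grant + 15 years → 19 December 2004.
(b) filing + 23 years → 8 August 2009.
Later of the two: 8 August 2009.
Opposition Stay Credit: +649 days → 19 May 2011.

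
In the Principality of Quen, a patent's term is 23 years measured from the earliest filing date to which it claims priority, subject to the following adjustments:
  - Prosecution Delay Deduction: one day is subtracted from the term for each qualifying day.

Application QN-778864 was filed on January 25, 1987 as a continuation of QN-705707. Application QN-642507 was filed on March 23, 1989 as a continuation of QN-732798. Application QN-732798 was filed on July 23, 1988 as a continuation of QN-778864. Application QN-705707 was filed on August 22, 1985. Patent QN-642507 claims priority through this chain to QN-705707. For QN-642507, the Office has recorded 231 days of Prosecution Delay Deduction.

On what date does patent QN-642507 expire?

Earliest priority filing: 22 August 1985.
Base term: 22 August 1985 + 23 years → 22 August 2008.
Prosecution Delay Deduction: −231 days → 4 January 2008.

2008-01-04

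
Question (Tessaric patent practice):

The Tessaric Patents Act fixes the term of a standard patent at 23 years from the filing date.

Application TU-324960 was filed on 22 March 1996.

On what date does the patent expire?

March 22, 2019

Filing date + 23 years → 22 March 2019.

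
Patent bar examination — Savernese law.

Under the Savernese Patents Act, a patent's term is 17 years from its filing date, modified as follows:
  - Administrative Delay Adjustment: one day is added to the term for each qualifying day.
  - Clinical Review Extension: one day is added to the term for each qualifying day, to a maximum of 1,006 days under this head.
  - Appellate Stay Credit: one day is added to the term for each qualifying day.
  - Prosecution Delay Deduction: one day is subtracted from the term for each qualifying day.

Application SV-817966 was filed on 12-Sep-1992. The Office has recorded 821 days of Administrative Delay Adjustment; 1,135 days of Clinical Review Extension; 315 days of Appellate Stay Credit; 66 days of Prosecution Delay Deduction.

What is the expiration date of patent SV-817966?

Base term: filing date + 17 years → 12 September 2009.
Administrative Delay Adjustment: +821 days → 12 December 2011.
Clinical Review Extension: 1135 days claimed exceeds the 1006-day cap, so +1006 days → 13 September 2014.
Appellate Stay Credit: +315 days → 25 July 2015.
Prosecution Delay Deduction: −66 days → 20 May 2015.

May 20, 2015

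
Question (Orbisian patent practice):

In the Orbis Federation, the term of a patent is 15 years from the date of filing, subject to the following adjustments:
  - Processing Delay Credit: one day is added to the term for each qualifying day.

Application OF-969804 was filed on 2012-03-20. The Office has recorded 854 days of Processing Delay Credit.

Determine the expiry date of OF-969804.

2029-07-21

Base term: filing date + 15 years → 20 March 2027.
Processing Delay Credit: +854 days → 21 July 2029.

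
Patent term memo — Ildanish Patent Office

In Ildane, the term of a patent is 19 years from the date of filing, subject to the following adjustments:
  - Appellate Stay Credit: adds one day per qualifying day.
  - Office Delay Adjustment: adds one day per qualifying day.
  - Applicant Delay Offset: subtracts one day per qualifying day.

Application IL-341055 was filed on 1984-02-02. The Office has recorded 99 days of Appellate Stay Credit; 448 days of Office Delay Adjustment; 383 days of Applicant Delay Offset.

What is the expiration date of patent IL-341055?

Base term: filing date + 19 years → 2 February 2003.
Appellate Stay Credit: +99 days → 12 May 2003.
Office Delay Adjustment: +448 days → 2 August 2004.
Applicant Delay Offset: −383 days → 16 July 2003.

July 16, 2003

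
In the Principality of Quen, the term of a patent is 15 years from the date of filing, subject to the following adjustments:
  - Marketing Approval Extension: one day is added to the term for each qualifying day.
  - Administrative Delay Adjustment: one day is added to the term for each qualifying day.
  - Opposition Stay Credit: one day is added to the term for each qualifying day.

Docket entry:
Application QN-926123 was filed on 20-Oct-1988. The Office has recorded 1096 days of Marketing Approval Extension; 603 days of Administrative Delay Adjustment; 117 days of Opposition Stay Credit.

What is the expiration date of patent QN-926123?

2008-10-09

Base term: filing date + 15 years → 20 October 2003.
Marketing Approval Extension: +1096 days → 20 October 2006.
Administrative Delay Adjustment: +603 days → 14 June 2008.
Opposition Stay Credit: +117 days → 9 October 2008.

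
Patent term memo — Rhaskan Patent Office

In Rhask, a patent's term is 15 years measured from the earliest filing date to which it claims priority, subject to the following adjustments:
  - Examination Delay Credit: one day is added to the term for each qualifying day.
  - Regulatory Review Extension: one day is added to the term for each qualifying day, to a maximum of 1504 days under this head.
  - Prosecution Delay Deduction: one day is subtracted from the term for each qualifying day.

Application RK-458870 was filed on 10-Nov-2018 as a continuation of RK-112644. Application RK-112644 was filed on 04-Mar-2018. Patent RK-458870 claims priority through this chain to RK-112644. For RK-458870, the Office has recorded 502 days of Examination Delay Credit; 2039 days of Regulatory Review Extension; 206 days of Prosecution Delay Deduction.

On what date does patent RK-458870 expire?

Earliest priority filing: 4 March 2018.
Base term: 4 March 2018 + 15 years → 4 March 2033.
Examination Delay Credit: +502 days → 19 July 2034.
Regulatory Review Extension: 2039 days claimed exceeds the 1504-day cap, so +1504 days → 31 August 2038.
Prosecution Delay Deduction: −206 days → 6 February 2038.

February 6, 2038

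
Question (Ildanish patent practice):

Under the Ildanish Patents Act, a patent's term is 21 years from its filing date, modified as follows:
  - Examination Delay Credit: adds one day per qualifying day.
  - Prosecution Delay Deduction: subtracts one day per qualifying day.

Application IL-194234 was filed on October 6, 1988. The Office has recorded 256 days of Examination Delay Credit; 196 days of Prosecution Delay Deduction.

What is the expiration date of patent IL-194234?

2009-12-05

Base term: filing date + 21 years → 6 October 2009.
Examination Delay Credit: +256 days → 19 June 2010.
Prosecution Delay Deduction: −196 days → 5 December 2009.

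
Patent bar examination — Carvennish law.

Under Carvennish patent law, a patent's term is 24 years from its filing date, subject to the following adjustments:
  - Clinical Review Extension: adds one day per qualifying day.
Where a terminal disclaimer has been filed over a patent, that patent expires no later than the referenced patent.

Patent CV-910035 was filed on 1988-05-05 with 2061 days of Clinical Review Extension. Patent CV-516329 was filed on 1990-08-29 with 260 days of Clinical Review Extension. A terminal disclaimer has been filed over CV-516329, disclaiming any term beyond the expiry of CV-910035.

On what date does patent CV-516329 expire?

2015-05-16

Natural term of CV-516329:
  Base: filing + 24 years → 29 August 2014.
  Clinical Review Extension: +260 days → 16 May 2015.
Expiry of referenced patent CV-910035:
  Base: filing + 24 years → 5 May 2012.
  Clinical Review Extension: +2061 days → 26 December 2017.
Terminal disclaimer: CV-516329 expires on the earlier of 16 May 2015 and 26 December 2017.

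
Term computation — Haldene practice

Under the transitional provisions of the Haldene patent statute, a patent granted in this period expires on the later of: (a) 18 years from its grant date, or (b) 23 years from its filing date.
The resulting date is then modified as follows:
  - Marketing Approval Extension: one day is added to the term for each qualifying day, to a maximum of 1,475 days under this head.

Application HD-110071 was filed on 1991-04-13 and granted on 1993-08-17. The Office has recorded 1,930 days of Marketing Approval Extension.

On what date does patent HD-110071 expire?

April 27, 2018

(a) grant + 18 years → 17 August 2011.
(b) filing + 23 years → 13 April 2014.
Later of the two: 13 April 2014.
Marketing Approval Extension: 1930 days claimed exceeds the 1475-day cap, so +1475 days → 27 April 2018.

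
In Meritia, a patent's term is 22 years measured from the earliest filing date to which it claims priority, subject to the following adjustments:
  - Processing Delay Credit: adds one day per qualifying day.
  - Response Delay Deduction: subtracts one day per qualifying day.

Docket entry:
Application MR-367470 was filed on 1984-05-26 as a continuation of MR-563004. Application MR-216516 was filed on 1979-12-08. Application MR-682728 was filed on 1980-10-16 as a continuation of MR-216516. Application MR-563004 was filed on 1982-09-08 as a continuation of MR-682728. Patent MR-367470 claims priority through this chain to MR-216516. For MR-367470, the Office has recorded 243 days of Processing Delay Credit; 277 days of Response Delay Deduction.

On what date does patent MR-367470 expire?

Earliest priority filing: 8 December 1979.
Base term: 8 December 1979 + 22 years → 8 December 2001.
Processing Delay Credit: +243 days → 8 August 2002.
Response Delay Deduction: −277 days → 4 November 2001.

November 4, 2001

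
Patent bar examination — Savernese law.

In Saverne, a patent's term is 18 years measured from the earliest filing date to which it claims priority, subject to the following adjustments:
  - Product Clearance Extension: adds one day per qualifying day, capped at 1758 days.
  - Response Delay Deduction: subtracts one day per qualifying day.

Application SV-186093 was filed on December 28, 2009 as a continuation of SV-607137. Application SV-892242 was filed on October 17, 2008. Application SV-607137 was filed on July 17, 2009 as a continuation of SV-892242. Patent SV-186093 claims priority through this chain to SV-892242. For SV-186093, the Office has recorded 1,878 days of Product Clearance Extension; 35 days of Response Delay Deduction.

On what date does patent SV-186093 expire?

Earliest priority filing: 17 October 2008.
Base term: 17 October 2008 + 18 years → 17 October 2026.
Product Clearance Extension: 1878 days claimed exceeds the 1758-day cap, so +1758 days → 10 August 2031.
Response Delay Deduction: −35 days → 6 July 2031.

2031-07-06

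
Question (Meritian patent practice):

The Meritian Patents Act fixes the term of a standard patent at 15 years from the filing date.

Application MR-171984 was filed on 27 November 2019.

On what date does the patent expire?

2034-11-27

Filing date + 15 years → 27 November 2034.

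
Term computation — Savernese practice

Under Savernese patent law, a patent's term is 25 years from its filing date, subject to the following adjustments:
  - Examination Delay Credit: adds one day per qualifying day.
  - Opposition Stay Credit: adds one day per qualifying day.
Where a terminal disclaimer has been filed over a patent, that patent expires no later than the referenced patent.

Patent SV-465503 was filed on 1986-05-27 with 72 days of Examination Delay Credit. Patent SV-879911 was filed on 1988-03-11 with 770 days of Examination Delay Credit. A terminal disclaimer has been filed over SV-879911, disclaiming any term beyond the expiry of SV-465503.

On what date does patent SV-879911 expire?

2011-08-07

Natural term of SV-879911:
  Base: filing + 25 years → 11 March 2013.
  Examination Delay Credit: +770 days → 20 April 2015.
Expiry of referenced patent SV-465503:
  Base: filing + 25 years → 27 May 2011.
  Examination Delay Credit: +72 days → 7 August 2011.
Terminal disclaimer: SV-879911 expires on the earlier of 20 April 2015 and 7 August 2011.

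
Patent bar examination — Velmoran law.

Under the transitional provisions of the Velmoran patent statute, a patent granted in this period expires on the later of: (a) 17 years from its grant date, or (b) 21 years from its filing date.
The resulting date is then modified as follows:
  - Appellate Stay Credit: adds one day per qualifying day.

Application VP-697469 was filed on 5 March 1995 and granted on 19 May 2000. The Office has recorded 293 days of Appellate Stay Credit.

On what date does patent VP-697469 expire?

March 8, 2018

(a) grant + 17 years → 19 May 2017.
(b) filing + 21 years → 5 March 2016.
Later of the two: 19 May 2017.
Appellate Stay Credit: +293 days → 8 March 2018.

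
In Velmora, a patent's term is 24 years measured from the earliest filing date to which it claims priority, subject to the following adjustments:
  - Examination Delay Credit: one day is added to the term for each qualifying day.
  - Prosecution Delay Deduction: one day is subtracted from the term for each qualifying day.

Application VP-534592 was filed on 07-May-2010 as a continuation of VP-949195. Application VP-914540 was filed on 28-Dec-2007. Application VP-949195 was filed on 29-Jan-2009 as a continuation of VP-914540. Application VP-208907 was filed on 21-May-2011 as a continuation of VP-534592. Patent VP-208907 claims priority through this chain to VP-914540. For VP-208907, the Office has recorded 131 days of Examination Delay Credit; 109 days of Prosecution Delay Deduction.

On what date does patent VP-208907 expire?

Earliest priority filing: 28 December 2007.
Base term: 28 December 2007 + 24 years → 28 December 2031.
Examination Delay Credit: +131 days → 7 May 2032.
Prosecution Delay Deduction: −109 days → 19 January 2032.

January 19, 2032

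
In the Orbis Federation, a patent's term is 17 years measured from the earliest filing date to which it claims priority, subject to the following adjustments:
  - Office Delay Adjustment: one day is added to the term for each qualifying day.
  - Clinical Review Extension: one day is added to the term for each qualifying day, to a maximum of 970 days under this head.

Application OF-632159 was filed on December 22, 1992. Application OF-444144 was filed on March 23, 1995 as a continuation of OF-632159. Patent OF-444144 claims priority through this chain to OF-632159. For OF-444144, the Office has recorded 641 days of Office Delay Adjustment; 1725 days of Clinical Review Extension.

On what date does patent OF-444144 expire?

Earliest priority filing: 22 December 1992.
Base term: 22 December 1992 + 17 years → 22 December 2009.
Office Delay Adjustment: +641 days → 24 September 2011.
Clinical Review Extension: 1725 days claimed exceeds the 970-day cap, so +970 days → 21 May 2014.

May 21, 2014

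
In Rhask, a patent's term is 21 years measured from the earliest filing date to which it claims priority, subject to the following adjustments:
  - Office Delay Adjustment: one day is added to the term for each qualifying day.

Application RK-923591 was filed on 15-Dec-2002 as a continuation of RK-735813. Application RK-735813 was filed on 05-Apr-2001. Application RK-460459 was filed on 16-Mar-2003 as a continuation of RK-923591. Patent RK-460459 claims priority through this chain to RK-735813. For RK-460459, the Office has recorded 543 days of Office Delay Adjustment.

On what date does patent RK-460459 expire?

Earliest priority filing: 5 April 2001.
Base term: 5 April 2001 + 21 years → 5 April 2022.
Office Delay Adjustment: +543 days → 30 September 2023.

September 30, 2023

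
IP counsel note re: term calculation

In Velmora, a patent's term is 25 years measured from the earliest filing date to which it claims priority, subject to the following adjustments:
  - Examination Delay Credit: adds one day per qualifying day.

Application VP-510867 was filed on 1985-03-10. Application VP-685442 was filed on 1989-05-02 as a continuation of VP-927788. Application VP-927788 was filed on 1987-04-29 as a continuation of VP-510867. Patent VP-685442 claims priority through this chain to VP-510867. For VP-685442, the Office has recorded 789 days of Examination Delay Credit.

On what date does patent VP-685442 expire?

May 7, 2012

Earliest priority filing: 10 March 1985.
Base term: 10 March 1985 + 25 years → 10 March 2010.
Examination Delay Credit: +789 days → 7 May 2012.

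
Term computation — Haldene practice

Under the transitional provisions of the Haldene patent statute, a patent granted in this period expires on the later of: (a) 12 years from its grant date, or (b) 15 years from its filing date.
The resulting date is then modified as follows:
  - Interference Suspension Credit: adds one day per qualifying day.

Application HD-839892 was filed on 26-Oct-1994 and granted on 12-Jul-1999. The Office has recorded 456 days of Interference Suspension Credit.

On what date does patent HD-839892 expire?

(a) grant + 12 years → 12 July 2011.
(b) filing + 15 years → 26 October 2009.
Later of the two: 12 July 2011.
Interference Suspension Credit: +456 days → 10 October 2012.

October 10, 2012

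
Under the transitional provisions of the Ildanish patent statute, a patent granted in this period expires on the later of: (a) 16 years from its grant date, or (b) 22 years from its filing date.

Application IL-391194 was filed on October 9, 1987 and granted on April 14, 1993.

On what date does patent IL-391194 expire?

(a) grant + 16 years → 14 April 2009.
(b) filing + 22 years → 9 October 2009.
Later of the two: 9 October 2009.

October 9, 2009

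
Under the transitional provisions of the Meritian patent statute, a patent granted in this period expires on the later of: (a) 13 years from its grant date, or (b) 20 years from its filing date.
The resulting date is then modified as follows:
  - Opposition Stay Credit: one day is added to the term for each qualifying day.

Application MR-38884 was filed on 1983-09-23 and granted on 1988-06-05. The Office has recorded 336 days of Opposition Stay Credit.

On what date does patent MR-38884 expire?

(a) grant + 13 years → 5 June 2001.
(b) filing + 20 years → 23 September 2003.
Later of the two: 23 September 2003.
Opposition Stay Credit: +336 days → 24 August 2004.

August 24, 2004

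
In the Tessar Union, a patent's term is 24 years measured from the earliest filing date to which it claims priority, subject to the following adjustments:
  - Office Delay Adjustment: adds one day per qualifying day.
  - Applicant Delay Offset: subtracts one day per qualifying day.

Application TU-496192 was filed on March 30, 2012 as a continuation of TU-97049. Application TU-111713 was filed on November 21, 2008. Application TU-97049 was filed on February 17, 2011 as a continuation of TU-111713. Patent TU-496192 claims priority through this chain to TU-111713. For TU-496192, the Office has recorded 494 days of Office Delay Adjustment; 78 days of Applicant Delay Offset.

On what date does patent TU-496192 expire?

January 11, 2034

Earliest priority filing: 21 November 2008.
Base term: 21 November 2008 + 24 years → 21 November 2032.
Office Delay Adjustment: +494 days → 30 March 2034.
Applicant Delay Offset: −78 days → 11 January 2034.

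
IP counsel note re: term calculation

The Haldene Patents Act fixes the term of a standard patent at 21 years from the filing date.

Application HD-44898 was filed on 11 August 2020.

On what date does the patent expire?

Filing date + 21 years → 11 August 2041.

2041-08-11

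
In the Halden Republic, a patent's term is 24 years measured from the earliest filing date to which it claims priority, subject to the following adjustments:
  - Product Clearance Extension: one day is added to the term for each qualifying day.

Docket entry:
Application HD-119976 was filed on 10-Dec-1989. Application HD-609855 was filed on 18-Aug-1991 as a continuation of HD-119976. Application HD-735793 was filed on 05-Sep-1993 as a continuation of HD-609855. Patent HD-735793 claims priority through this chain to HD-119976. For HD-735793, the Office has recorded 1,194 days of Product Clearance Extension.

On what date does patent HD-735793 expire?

Earliest priority filing: 10 December 1989.
Base term: 10 December 1989 + 24 years → 10 December 2013.
Product Clearance Extension: +1194 days → 18 March 2017.

March 18, 2017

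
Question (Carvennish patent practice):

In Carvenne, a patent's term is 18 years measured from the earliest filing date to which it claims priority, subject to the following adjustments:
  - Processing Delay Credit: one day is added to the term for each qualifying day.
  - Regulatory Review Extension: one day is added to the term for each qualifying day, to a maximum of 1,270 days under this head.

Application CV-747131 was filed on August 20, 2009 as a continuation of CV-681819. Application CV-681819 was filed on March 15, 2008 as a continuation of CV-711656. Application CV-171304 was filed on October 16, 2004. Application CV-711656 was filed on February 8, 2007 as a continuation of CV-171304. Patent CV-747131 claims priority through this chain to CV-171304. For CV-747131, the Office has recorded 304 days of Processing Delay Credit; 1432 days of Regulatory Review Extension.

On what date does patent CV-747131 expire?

February 6, 2027

Earliest priority filing: 16 October 2004.
Base term: 16 October 2004 + 18 years → 16 October 2022.
Processing Delay Credit: +304 days → 16 August 2023.
Regulatory Review Extension: 1432 days claimed exceeds the 1270-day cap, so +1270 days → 6 February 2027.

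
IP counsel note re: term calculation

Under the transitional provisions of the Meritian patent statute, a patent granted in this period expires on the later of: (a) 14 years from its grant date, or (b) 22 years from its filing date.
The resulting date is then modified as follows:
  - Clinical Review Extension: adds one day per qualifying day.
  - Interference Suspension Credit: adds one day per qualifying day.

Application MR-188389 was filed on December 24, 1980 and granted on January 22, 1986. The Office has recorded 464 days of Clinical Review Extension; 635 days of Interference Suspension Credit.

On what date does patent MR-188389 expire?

2005-12-27

(a) grant + 14 years → 22 January 2000.
(b) filing + 22 years → 24 December 2002.
Later of the two: 24 December 2002.
Clinical Review Extension: +464 days → 1 April 2004.
Interference Suspension Credit: +635 days → 27 December 2005.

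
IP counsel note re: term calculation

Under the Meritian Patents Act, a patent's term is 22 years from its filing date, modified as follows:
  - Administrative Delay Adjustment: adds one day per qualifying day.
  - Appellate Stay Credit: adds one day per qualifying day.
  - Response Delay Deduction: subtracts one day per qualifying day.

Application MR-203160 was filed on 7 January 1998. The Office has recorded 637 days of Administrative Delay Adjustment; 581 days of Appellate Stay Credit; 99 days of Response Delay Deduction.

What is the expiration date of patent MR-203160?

Base term: filing date + 22 years → 7 January 2020.
Administrative Delay Adjustment: +637 days → 5 October 2021.
Appellate Stay Credit: +581 days → 9 May 2023.
Response Delay Deduction: −99 days → 30 January 2023.

2023-01-30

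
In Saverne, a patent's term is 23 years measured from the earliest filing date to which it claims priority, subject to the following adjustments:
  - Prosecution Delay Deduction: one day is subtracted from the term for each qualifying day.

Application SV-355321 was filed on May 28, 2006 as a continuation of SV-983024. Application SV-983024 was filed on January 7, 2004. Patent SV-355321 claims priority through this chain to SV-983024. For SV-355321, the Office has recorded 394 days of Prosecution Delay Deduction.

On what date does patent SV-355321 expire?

Earliest priority filing: 7 January 2004.
Base term: 7 January 2004 + 23 years → 7 January 2027.
Prosecution Delay Deduction: −394 days → 9 December 2025.

December 9, 2025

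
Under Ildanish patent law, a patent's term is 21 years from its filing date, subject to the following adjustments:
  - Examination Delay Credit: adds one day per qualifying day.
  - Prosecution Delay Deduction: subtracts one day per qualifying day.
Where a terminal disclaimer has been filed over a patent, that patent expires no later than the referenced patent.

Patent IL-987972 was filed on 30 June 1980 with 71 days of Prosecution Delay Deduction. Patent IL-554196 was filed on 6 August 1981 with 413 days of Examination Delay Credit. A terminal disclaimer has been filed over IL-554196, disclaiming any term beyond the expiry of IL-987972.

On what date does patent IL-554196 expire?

April 20, 2001

Natural term of IL-554196:
  Base: filing + 21 years → 6 August 2002.
  Examination Delay Credit: +413 days → 23 September 2003.
Expiry of referenced patent IL-987972:
  Base: filing + 21 years → 30 June 2001.
  Prosecution Delay Deduction: −71 days → 20 April 2001.
Terminal disclaimer: IL-554196 expires on the earlier of 23 September 2003 and 20 April 2001.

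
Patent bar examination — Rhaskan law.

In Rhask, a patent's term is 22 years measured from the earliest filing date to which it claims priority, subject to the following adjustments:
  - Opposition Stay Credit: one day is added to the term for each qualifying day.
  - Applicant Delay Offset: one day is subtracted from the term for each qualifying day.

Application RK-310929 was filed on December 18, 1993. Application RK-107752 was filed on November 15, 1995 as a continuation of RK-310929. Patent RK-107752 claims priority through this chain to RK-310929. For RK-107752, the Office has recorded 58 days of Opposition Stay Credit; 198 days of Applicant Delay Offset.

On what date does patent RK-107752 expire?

2015-07-31

Earliest priority filing: 18 December 1993.
Base term: 18 December 1993 + 22 years → 18 December 2015.
Opposition Stay Credit: +58 days → 14 February 2016.
Applicant Delay Offset: −198 days → 31 July 2015.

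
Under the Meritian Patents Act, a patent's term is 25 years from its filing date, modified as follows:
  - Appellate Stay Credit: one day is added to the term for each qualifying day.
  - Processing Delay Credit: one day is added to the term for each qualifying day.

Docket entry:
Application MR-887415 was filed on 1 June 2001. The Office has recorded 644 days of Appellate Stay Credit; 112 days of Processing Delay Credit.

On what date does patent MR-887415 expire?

Base term: filing date + 25 years → 1 June 2026.
Appellate Stay Credit: +644 days → 6 March 2028.
Processing Delay Credit: +112 days → 26 June 2028.

2028-06-26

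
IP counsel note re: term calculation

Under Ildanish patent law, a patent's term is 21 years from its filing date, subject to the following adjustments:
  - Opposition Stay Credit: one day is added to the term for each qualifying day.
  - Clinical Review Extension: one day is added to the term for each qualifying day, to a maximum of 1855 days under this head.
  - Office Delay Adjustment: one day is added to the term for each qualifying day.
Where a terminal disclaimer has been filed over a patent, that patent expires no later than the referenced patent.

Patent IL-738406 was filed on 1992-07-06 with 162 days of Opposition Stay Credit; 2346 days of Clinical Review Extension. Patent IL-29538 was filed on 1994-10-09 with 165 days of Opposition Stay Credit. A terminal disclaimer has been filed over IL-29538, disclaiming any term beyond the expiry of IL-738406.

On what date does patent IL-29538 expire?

Natural term of IL-29538:
  Base: filing + 21 years → 9 October 2015.
  Opposition Stay Credit: +165 days → 22 March 2016.
Expiry of referenced patent IL-738406:
  Base: filing + 21 years → 6 July 2013.
  Opposition Stay Credit: +162 days → 15 December 2013.
  Clinical Review Extension: 2346 days claimed exceeds the 1855-day cap, so +1855 days → 13 January 2019.
Terminal disclaimer: IL-29538 expires on the earlier of 22 March 2016 and 13 January 2019.

March 22, 2016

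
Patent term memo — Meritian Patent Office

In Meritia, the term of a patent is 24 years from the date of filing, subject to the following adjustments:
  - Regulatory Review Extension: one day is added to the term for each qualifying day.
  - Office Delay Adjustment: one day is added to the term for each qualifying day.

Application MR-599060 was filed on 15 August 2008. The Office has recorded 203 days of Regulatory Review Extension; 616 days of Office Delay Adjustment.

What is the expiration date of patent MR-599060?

November 12, 2034

Base term: filing date + 24 years → 15 August 2032.
Regulatory Review Extension: +203 days → 6 March 2033.
Office Delay Adjustment: +616 days → 12 November 2034.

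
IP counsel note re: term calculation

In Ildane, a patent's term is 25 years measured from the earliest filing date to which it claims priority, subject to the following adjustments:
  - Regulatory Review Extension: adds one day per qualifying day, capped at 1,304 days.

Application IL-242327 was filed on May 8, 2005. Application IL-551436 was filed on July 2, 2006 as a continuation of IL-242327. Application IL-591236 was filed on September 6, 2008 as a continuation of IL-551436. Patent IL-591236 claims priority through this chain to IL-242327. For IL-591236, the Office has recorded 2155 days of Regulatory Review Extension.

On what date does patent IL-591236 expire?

Earliest priority filing: 8 May 2005.
Base term: 8 May 2005 + 25 years → 8 May 2030.
Regulatory Review Extension: 2155 days claimed exceeds the 1304-day cap, so +1304 days → 2 December 2033.

2033-12-02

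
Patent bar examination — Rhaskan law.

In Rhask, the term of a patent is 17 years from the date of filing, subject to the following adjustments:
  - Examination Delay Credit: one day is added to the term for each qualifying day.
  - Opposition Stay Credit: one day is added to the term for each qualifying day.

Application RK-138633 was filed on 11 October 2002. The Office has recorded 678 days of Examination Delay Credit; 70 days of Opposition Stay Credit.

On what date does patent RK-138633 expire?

Base term: filing date + 17 years → 11 October 2019.
Examination Delay Credit: +678 days → 19 August 2021.
Opposition Stay Credit: +70 days → 28 October 2021.

2021-10-28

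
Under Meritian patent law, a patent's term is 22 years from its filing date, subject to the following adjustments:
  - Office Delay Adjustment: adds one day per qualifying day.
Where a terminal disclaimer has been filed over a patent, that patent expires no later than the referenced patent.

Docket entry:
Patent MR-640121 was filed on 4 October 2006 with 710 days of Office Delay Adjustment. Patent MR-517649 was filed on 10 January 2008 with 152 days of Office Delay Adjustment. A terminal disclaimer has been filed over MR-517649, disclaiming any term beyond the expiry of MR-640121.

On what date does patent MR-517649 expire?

Natural term of MR-517649:
  Base: filing + 22 years → 10 January 2030.
  Office Delay Adjustment: +152 days → 11 June 2030.
Expiry of referenced patent MR-640121:
  Base: filing + 22 years → 4 October 2028.
  Office Delay Adjustment: +710 days → 14 September 2030.
Terminal disclaimer: MR-517649 expires on the earlier of 11 June 2030 and 14 September 2030.

June 11, 2030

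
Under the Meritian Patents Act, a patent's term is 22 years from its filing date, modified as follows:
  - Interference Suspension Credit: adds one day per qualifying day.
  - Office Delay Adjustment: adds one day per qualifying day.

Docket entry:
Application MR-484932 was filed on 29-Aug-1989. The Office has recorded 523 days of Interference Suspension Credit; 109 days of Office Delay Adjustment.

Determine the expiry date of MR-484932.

Base term: filing date + 22 years → 29 August 2011.
Interference Suspension Credit: +523 days → 2 February 2013.
Office Delay Adjustment: +109 days → 22 May 2013.

May 22, 2013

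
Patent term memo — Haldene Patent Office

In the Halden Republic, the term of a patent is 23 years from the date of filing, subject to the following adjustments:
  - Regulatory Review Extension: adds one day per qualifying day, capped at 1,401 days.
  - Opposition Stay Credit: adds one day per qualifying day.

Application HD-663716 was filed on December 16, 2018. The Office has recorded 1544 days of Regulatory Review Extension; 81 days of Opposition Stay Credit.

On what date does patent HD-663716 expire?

January 6, 2046

Base term: filing date + 23 years → 16 December 2041.
Regulatory Review Extension: 1544 days claimed exceeds the 1401-day cap, so +1401 days → 17 October 2045.
Opposition Stay Credit: +81 days → 6 January 2046.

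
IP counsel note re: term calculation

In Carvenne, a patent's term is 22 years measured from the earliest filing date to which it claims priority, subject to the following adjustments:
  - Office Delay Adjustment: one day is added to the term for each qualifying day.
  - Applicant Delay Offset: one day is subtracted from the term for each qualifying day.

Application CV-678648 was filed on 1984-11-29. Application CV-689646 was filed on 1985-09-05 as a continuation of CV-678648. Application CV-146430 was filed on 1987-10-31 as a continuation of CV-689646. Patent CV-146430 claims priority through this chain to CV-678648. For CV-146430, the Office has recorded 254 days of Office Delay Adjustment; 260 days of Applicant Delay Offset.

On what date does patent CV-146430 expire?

Earliest priority filing: 29 November 1984.
Base term: 29 November 1984 + 22 years → 29 November 2006.
Office Delay Adjustment: +254 days → 10 August 2007.
Applicant Delay Offset: −260 days → 23 November 2006.

2006-11-23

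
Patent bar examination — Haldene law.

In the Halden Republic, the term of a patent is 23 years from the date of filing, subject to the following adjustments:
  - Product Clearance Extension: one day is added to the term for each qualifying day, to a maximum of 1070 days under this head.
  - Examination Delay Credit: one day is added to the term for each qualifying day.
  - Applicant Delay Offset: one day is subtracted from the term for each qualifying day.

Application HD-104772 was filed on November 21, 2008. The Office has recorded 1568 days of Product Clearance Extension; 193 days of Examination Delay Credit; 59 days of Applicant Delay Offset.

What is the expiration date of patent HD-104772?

2035-03-09

Base term: filing date + 23 years → 21 November 2031.
Product Clearance Extension: 1568 days claimed exceeds the 1070-day cap, so +1070 days → 26 October 2034.
Examination Delay Credit: +193 days → 7 May 2035.
Applicant Delay Offset: −59 days → 9 March 2035.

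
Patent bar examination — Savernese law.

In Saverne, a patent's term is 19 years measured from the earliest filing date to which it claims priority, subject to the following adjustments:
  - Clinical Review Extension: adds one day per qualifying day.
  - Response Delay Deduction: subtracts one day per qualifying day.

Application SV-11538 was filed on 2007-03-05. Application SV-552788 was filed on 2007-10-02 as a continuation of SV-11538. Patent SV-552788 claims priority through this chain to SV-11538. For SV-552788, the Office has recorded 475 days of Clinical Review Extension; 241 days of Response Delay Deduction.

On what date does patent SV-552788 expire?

Earliest priority filing: 5 March 2007.
Base term: 5 March 2007 + 19 years → 5 March 2026.
Clinical Review Extension: +475 days → 23 June 2027.
Response Delay Deduction: −241 days → 25 October 2026.

2026-10-25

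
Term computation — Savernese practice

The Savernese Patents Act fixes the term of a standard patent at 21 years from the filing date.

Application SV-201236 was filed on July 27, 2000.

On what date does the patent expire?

Filing date + 21 years → 27 July 2021.

July 27, 2021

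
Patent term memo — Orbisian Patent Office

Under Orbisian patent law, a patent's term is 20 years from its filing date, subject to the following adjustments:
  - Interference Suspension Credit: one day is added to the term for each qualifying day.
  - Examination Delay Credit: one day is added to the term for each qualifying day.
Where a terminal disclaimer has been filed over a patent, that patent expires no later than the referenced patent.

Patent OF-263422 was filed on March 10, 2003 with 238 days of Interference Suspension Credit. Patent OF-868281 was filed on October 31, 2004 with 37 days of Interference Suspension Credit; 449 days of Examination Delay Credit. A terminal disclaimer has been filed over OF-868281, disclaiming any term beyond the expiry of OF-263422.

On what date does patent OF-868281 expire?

November 3, 2023

Natural term of OF-868281:
  Base: filing + 20 years → 31 October 2024.
  Interference Suspension Credit: +37 days → 7 December 2024.
  Examination Delay Credit: +449 days → 1 March 2026.
Expiry of referenced patent OF-263422:
  Base: filing + 20 years → 10 March 2023.
  Interference Suspension Credit: +238 days → 3 November 2023.
Terminal disclaimer: OF-868281 expires on the earlier of 1 March 2026 and 3 November 2023.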